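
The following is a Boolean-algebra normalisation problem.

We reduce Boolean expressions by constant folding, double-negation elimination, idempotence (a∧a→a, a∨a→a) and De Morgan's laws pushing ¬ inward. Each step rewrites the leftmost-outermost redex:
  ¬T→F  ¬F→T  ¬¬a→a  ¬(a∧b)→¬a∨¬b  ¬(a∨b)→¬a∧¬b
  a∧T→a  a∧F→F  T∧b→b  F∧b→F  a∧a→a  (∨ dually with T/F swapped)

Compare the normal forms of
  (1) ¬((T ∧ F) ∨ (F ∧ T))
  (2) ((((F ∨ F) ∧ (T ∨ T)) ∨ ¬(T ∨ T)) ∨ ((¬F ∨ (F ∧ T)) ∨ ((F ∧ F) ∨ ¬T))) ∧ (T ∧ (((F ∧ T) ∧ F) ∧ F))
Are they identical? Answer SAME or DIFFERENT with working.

Term A:
  start: ¬((T ∧ F) ∨ (F ∧ T))
  step 1: ¬(T ∧ F) ∧ ¬(F ∧ T)
  step 2: (¬T ∨ ¬F) ∧ ¬(F ∧ T)
  step 3: (F ∨ ¬F) ∧ ¬(F ∧ T)
  step 4: ¬F ∧ ¬(F ∧ T)
  step 5: T ∧ ¬(F ∧ T)
  step 6: ¬(F ∧ T)
  step 7: ¬F ∨ ¬T
  step 8: T ∨ ¬T
  step 9: T

Term B:
  start: ((((F ∨ F) ∧ (T ∨ T)) ∨ ¬(T ∨ T)) ∨ ((¬F ∨ (F ∧ T)) ∨ ((F ∧ F) ∨ ¬T))) ∧ (T ∧ (((F ∧ T) ∧ F) ∧ F))
  step 1: (((F ∧ (T ∨ T)) ∨ ¬(T ∨ T)) ∨ ((¬F ∨ (F ∧ T)) ∨ ((F ∧ F) ∨ ¬T))) ∧ (T ∧ (((F ∧ T) ∧ F) ∧ F))
  step 2: ((F ∨ ¬(T ∨ T)) ∨ ((¬F ∨ (F ∧ T)) ∨ ((F ∧ F) ∨ ¬T))) ∧ (T ∧ (((F ∧ T) ∧ F) ∧ F))
  step 3: (¬(T ∨ T) ∨ ((¬F ∨ (F ∧ T)) ∨ ((F ∧ F) ∨ ¬T))) ∧ (T ∧ (((F ∧ T) ∧ F) ∧ F))
  step 4: ((¬T ∧ ¬T) ∨ ((¬F ∨ (F ∧ T)) ∨ ((F ∧ F) ∨ ¬T))) ∧ (T ∧ (((F ∧ T) ∧ F) ∧ F))
  step 5: (¬T ∨ ((¬F ∨ (F ∧ T)) ∨ ((F ∧ F) ∨ ¬T))) ∧ (T ∧ (((F ∧ T) ∧ F) ∧ F))
  step 6: (F ∨ ((¬F ∨ (F ∧ T)) ∨ ((F ∧ F) ∨ ¬T))) ∧ (T ∧ (((F ∧ T) ∧ F) ∧ F))
  step 7: ((¬F ∨ (F ∧ T)) ∨ ((F ∧ F) ∨ ¬T)) ∧ (T ∧ (((F ∧ T) ∧ F) ∧ F))
  step 8: ((T ∨ (F ∧ T)) ∨ ((F ∧ F) ∨ ¬T)) ∧ (T ∧ (((F ∧ T) ∧ F) ∧ F))
  step 9: (T ∨ ((F ∧ F) ∨ ¬T)) ∧ (T ∧ (((F ∧ T) ∧ F) ∧ F))
  step 10: T ∧ (T ∧ (((F ∧ T) ∧ F) ∧ F))
  step 11: T ∧ (((F ∧ T) ∧ F) ∧ F)
  step 12: ((F ∧ T) ∧ F) ∧ F
  step 13: F

Answer: DIFFERENT — A ⇓ T, B ⇓ F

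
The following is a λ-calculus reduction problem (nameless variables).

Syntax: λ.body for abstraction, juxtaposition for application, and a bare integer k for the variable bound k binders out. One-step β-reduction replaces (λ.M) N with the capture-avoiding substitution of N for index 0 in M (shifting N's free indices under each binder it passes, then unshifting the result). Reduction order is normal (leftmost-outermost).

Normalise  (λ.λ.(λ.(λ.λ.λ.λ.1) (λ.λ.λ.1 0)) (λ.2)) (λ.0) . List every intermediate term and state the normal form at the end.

Answer: normal form = λ.λ.λ.λ.1  (in 3 steps)

Working:
  start: (λ.λ.(λ.(λ.λ.λ.λ.1) (λ.λ.λ.1 0)) (λ.2)) (λ.0)
  [1] λ.(λ.(λ.λ.λ.λ.1) (λ.λ.λ.1 0)) (λ.λ.0)
  [2] λ.(λ.λ.λ.λ.1) (λ.λ.λ.1 0)
  [3] λ.λ.λ.λ.1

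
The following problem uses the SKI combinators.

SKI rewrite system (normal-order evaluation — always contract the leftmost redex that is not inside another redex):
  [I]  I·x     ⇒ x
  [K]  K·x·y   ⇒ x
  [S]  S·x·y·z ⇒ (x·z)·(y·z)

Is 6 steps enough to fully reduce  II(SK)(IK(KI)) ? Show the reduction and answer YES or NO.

Answer: YES — reaches normal form SK(K(KI)) in 3 ≤ 6 steps

Derivation:
  start: II(SK)(IK(KI))
  →1  I(SK)(IK(KI))
  →2  SK(IK(KI))
  →3  SK(K(KI))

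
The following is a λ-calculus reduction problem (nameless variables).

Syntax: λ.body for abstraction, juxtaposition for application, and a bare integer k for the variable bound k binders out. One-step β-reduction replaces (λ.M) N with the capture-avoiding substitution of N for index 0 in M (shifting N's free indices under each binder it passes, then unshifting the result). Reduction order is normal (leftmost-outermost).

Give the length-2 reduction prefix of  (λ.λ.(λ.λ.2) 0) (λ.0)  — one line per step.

Answer: after 2 steps: λ.λ.1

Derivation:
  start: (λ.λ.(λ.λ.2) 0) (λ.0)
  →1  λ.(λ.λ.2) 0
  →2  λ.λ.1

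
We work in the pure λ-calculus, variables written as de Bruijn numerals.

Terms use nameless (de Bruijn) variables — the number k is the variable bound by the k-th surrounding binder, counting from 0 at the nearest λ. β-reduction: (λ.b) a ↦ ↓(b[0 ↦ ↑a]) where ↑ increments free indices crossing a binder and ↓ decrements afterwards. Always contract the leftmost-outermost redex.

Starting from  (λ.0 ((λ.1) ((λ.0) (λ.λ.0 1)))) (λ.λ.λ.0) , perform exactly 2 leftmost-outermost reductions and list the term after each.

Answer: after 2 steps: λ.λ.0

Derivation:
  start: (λ.0 ((λ.1) ((λ.0) (λ.λ.0 1)))) (λ.λ.λ.0)
  [1] (λ.λ.λ.0) ((λ.λ.λ.λ.0) ((λ.0) (λ.λ.0 1)))
  [2] λ.λ.0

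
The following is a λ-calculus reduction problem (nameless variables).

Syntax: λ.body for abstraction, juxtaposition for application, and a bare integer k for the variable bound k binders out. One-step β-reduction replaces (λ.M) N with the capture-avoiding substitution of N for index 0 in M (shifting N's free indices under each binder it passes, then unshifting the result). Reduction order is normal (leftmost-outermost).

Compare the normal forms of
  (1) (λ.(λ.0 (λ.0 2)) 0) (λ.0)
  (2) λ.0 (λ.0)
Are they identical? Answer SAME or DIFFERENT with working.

Term A:
  start: (λ.(λ.0 (λ.0 2)) 0) (λ.0)
  [1] (λ.0 (λ.0 (λ.0))) (λ.0)
  [2] (λ.0) (λ.0 (λ.0))
  [3] λ.0 (λ.0)

Term B:
  start: λ.0 (λ.0)

Answer: SAME — A ⇓ λ.0 (λ.0), B ⇓ λ.0 (λ.0)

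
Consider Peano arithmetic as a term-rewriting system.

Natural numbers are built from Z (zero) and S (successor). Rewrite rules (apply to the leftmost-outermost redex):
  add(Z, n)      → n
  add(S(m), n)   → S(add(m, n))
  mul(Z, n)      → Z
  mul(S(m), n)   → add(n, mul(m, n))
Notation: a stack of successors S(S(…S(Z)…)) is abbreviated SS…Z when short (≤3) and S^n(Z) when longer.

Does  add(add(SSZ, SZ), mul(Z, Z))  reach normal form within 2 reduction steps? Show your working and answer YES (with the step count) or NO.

  start: add(add(SSZ, SZ), mul(Z, Z))
  →1  add(S(add(SZ, SZ)), mul(Z, Z))
  →2  S(add(add(SZ, SZ), mul(Z, Z)))

Answer: NO — after 2 steps the term is S(add(add(SZ, SZ), mul(Z, Z))), not yet normal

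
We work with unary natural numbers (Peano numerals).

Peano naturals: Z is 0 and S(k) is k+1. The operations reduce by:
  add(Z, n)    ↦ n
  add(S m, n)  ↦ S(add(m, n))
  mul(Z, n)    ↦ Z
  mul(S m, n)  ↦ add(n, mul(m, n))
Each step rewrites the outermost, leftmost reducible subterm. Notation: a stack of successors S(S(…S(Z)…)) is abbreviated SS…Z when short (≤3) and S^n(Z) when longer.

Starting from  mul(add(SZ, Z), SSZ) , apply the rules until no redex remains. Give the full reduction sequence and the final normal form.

Answer: normal form = SSZ  (in 7 steps)

Working:
  start: mul(add(SZ, Z), SSZ)
  →1  mul(S(add(Z, Z)), SSZ)
  →2  add(SSZ, mul(add(Z, Z), SSZ))
  →3  S(add(SZ, mul(add(Z, Z), SSZ)))
  →4  S(S(add(Z, mul(add(Z, Z), SSZ))))
  →5  S(S(mul(add(Z, Z), SSZ)))
  →6  S(S(mul(Z, SSZ)))
  →7  SSZ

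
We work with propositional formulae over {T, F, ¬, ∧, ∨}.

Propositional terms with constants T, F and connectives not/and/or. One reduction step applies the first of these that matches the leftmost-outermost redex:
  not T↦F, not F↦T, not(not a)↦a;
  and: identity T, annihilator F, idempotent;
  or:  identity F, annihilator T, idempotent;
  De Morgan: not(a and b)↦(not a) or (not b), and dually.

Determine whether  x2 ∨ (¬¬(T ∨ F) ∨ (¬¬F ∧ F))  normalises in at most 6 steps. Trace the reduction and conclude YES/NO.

Answer: YES — reaches normal form T in 4 ≤ 6 steps

Reduction:
  start: x2 ∨ (¬¬(T ∨ F) ∨ (¬¬F ∧ F))
  [1] x2 ∨ ((T ∨ F) ∨ (¬¬F ∧ F))
  [2] x2 ∨ (T ∨ (¬¬F ∧ F))
  [3] x2 ∨ T
  [4] T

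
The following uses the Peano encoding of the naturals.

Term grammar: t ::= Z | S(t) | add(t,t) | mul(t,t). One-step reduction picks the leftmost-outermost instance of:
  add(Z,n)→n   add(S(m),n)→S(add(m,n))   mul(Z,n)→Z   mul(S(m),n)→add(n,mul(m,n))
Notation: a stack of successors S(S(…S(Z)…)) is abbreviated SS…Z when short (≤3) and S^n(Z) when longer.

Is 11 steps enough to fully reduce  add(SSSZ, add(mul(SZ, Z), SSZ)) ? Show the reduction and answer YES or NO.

Answer: YES — reaches normal form S^5(Z) in 8 ≤ 11 steps

Working:
  start: add(SSSZ, add(mul(SZ, Z), SSZ))
  step 1: S(add(SSZ, add(mul(SZ, Z), SSZ)))
  step 2: S(S(add(SZ, add(mul(SZ, Z), SSZ))))
  step 3: S(S(S(add(Z, add(mul(SZ, Z), SSZ)))))
  step 4: S(S(S(add(mul(SZ, Z), SSZ))))
  step 5: S(S(S(add(add(Z, mul(Z, Z)), SSZ))))
  step 6: S(S(S(add(mul(Z, Z), SSZ))))
  step 7: S(S(S(add(Z, SSZ))))
  step 8: S^5(Z)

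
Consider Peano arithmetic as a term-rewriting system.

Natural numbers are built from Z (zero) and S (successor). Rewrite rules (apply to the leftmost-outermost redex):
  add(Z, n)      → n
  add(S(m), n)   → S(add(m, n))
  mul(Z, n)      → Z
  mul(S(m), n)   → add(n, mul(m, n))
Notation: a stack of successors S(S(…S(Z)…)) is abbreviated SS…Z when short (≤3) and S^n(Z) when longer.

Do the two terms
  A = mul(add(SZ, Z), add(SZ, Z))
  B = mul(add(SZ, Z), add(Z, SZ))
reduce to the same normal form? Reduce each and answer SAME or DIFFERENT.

Answer: SAME — A ⇓ SZ, B ⇓ SZ

Working:
Term A:
  start: mul(add(SZ, Z), add(SZ, Z))
  [1] mul(S(add(Z, Z)), add(SZ, Z))
  [2] add(add(SZ, Z), mul(add(Z, Z), add(SZ, Z)))
  [3] add(S(add(Z, Z)), mul(add(Z, Z), add(SZ, Z)))
  [4] S(add(add(Z, Z), mul(add(Z, Z), add(SZ, Z))))
  [5] S(add(Z, mul(add(Z, Z), add(SZ, Z))))
  [6] S(mul(add(Z, Z), add(SZ, Z)))
  [7] S(mul(Z, add(SZ, Z)))
  [8] SZ

Term B:
  start: mul(add(SZ, Z), add(Z, SZ))
  [1] mul(S(add(Z, Z)), add(Z, SZ))
  [2] add(add(Z, SZ), mul(add(Z, Z), add(Z, SZ)))
  [3] add(SZ, mul(add(Z, Z), add(Z, SZ)))
  [4] S(add(Z, mul(add(Z, Z), add(Z, SZ))))
  [5] S(mul(add(Z, Z), add(Z, SZ)))
  [6] S(mul(Z, add(Z, SZ)))
  [7] SZ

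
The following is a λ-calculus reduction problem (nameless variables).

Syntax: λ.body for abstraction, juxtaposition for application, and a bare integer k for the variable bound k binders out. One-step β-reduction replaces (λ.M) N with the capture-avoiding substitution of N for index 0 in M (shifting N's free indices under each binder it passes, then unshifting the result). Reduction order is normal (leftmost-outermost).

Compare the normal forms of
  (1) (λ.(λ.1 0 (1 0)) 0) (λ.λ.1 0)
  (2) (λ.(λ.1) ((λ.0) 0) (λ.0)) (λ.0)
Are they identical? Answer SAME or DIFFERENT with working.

Answer: DIFFERENT — A ⇓ λ.λ.1 0, B ⇓ λ.0

Working:
Term A:
  start: (λ.(λ.1 0 (1 0)) 0) (λ.λ.1 0)
  →1  (λ.(λ.λ.1 0) 0 ((λ.λ.1 0) 0)) (λ.λ.1 0)
  →2  (λ.λ.1 0) (λ.λ.1 0) ((λ.λ.1 0) (λ.λ.1 0))
  →3  (λ.(λ.λ.1 0) 0) ((λ.λ.1 0) (λ.λ.1 0))
  →4  (λ.λ.1 0) ((λ.λ.1 0) (λ.λ.1 0))
  →5  λ.(λ.λ.1 0) (λ.λ.1 0) 0
  →6  λ.(λ.(λ.λ.1 0) 0) 0
  →7  λ.(λ.λ.1 0) 0
  →8  λ.λ.1 0

Term B:
  start: (λ.(λ.1) ((λ.0) 0) (λ.0)) (λ.0)
  →1  (λ.λ.0) ((λ.0) (λ.0)) (λ.0)
  →2  (λ.0) (λ.0)
  →3  λ.0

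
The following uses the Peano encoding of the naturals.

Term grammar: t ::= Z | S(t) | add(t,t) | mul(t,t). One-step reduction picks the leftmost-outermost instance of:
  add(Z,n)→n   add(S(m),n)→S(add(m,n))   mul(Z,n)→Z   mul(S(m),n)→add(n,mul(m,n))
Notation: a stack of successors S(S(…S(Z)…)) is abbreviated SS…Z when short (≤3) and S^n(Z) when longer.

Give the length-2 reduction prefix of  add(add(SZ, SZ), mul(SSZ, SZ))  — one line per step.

Answer: after 2 steps: S(add(add(Z, SZ), mul(SSZ, SZ)))

Working:
  start: add(add(SZ, SZ), mul(SSZ, SZ))
  step 1: add(S(add(Z, SZ)), mul(SSZ, SZ))
  step 2: S(add(add(Z, SZ), mul(SSZ, SZ)))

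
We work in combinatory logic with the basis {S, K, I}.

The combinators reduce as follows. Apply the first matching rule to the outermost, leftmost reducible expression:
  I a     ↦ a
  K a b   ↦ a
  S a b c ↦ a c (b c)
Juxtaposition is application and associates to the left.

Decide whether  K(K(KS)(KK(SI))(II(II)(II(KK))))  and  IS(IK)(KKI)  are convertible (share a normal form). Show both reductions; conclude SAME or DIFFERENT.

Answer: DIFFERENT — A ⇓ KS, B ⇓ SKK

Reduction:
Term A:
  start: K(K(KS)(KK(SI))(II(II)(II(KK))))
  [1] K(KS(II(II)(II(KK))))
  [2] KS

Term B:
  start: IS(IK)(KKI)
  [1] S(IK)(KKI)
  [2] SK(KKI)
  [3] SKK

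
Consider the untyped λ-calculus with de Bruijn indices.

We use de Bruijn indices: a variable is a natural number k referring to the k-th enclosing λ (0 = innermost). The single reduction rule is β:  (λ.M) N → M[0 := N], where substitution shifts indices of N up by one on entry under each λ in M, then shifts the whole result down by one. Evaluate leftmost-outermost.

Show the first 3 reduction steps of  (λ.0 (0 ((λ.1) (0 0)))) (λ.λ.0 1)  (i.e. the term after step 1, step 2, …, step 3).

Answer: after 3 steps: λ.0 (λ.0 ((λ.λ.λ.0 1) ((λ.λ.0 1) (λ.λ.0 1))))

Working:
  start: (λ.0 (0 ((λ.1) (0 0)))) (λ.λ.0 1)
  [1] (λ.λ.0 1) ((λ.λ.0 1) ((λ.λ.λ.0 1) ((λ.λ.0 1) (λ.λ.0 1))))
  [2] λ.0 ((λ.λ.0 1) ((λ.λ.λ.0 1) ((λ.λ.0 1) (λ.λ.0 1))))
  [3] λ.0 (λ.0 ((λ.λ.λ.0 1) ((λ.λ.0 1) (λ.λ.0 1))))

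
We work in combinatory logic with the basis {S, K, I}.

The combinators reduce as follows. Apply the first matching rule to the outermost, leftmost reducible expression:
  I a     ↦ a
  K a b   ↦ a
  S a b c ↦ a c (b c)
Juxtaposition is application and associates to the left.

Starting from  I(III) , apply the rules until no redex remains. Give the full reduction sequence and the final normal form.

  start: I(III)
  [1] III
  [2] II
  [3] I

Answer: normal form = I  (in 3 steps)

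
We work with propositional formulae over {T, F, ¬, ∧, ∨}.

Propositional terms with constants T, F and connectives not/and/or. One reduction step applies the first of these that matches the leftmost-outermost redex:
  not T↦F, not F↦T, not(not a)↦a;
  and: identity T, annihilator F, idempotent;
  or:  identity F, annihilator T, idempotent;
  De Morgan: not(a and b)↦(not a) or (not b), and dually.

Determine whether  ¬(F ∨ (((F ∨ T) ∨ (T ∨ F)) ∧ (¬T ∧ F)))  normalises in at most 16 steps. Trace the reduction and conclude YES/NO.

Answer: YES — reaches normal form T in 14 ≤ 16 steps

Derivation:
  start: ¬(F ∨ (((F ∨ T) ∨ (T ∨ F)) ∧ (¬T ∧ F)))
  [1] ¬F ∧ ¬(((F ∨ T) ∨ (T ∨ F)) ∧ (¬T ∧ F))
  [2] T ∧ ¬(((F ∨ T) ∨ (T ∨ F)) ∧ (¬T ∧ F))
  [3] ¬(((F ∨ T) ∨ (T ∨ F)) ∧ (¬T ∧ F))
  [4] ¬((F ∨ T) ∨ (T ∨ F)) ∨ ¬(¬T ∧ F)
  [5] (¬(F ∨ T) ∧ ¬(T ∨ F)) ∨ ¬(¬T ∧ F)
  [6] ((¬F ∧ ¬T) ∧ ¬(T ∨ F)) ∨ ¬(¬T ∧ F)
  [7] ((T ∧ ¬T) ∧ ¬(T ∨ F)) ∨ ¬(¬T ∧ F)
  [8] (¬T ∧ ¬(T ∨ F)) ∨ ¬(¬T ∧ F)
  [9] (F ∧ ¬(T ∨ F)) ∨ ¬(¬T ∧ F)
  [10] F ∨ ¬(¬T ∧ F)
  [11] ¬(¬T ∧ F)
  [12] ¬¬T ∨ ¬F
  [13] T ∨ ¬F
  [14] T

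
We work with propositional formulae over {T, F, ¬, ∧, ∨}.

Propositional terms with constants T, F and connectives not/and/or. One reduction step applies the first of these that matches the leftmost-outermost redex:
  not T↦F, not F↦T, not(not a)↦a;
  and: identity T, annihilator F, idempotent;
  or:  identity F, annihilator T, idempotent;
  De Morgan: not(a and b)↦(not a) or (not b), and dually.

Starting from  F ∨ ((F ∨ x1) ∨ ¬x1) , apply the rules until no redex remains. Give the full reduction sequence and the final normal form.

  start: F ∨ ((F ∨ x1) ∨ ¬x1)
  [1] (F ∨ x1) ∨ ¬x1
  [2] x1 ∨ ¬x1

Answer: normal form = x1 ∨ ¬x1  (in 2 steps)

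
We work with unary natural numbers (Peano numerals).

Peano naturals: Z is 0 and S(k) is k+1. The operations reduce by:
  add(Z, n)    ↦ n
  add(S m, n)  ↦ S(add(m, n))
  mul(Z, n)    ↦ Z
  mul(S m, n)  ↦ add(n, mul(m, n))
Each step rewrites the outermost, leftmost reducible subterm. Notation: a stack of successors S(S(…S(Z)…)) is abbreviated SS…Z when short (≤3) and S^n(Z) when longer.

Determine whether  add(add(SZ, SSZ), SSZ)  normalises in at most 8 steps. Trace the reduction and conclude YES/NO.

  start: add(add(SZ, SSZ), SSZ)
  [1] add(S(add(Z, SSZ)), SSZ)
  [2] S(add(add(Z, SSZ), SSZ))
  [3] S(add(SSZ, SSZ))
  [4] S(S(add(SZ, SSZ)))
  [5] S(S(S(add(Z, SSZ))))
  [6] S^5(Z)

Answer: YES — reaches normal form S^5(Z) in 6 ≤ 8 steps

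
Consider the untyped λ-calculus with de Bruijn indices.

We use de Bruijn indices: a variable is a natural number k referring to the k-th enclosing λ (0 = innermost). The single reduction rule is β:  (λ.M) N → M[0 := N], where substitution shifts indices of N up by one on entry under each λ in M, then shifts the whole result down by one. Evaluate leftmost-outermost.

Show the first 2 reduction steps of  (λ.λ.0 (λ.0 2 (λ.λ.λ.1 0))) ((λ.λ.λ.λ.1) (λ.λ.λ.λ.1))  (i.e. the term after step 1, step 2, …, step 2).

Answer: after 2 steps: λ.0 (λ.0 (λ.λ.λ.1) (λ.λ.λ.1 0))

Reduction:
  start: (λ.λ.0 (λ.0 2 (λ.λ.λ.1 0))) ((λ.λ.λ.λ.1) (λ.λ.λ.λ.1))
  step 1: λ.0 (λ.0 ((λ.λ.λ.λ.1) (λ.λ.λ.λ.1)) (λ.λ.λ.1 0))
  step 2: λ.0 (λ.0 (λ.λ.λ.1) (λ.λ.λ.1 0))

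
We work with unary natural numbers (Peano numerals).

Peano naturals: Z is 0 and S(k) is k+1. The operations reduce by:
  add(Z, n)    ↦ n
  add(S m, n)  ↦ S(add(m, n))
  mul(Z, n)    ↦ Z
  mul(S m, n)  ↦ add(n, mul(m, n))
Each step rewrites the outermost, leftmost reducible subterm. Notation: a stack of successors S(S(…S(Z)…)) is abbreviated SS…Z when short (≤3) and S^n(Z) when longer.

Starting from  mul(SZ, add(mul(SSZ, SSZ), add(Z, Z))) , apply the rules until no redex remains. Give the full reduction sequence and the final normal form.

  start: mul(SZ, add(mul(SSZ, SSZ), add(Z, Z)))
  [1] add(add(mul(SSZ, SSZ), add(Z, Z)), mul(Z, add(mul(SSZ, SSZ), add(Z, Z))))
  [2] add(add(add(SSZ, mul(SZ, SSZ)), add(Z, Z)), mul(Z, add(mul(SSZ, SSZ), add(Z, Z))))
  [3] add(add(S(add(SZ, mul(SZ, SSZ))), add(Z, Z)), mul(Z, add(mul(SSZ, SSZ), add(Z, Z))))
  [4] add(S(add(add(SZ, mul(SZ, SSZ)), add(Z, Z))), mul(Z, add(mul(SSZ, SSZ), add(Z, Z))))
  [5] S(add(add(add(SZ, mul(SZ, SSZ)), add(Z, Z)), mul(Z, add(mul(SSZ, SSZ), add(Z, Z)))))
  [6] S(add(add(S(add(Z, mul(SZ, SSZ))), add(Z, Z)), mul(Z, add(mul(SSZ, SSZ), add(Z, Z)))))
  [7] S(add(S(add(add(Z, mul(SZ, SSZ)), add(Z, Z))), mul(Z, add(mul(SSZ, SSZ), add(Z, Z)))))
  [8] S(S(add(add(add(Z, mul(SZ, SSZ)), add(Z, Z)), mul(Z, add(mul(SSZ, SSZ), add(Z, Z))))))
  [9] S(S(add(add(mul(SZ, SSZ), add(Z, Z)), mul(Z, add(mul(SSZ, SSZ), add(Z, Z))))))
  [10] S(S(add(add(add(SSZ, mul(Z, SSZ)), add(Z, Z)), mul(Z, add(mul(SSZ, SSZ), add(Z, Z))))))
  [11] S(S(add(add(S(add(SZ, mul(Z, SSZ))), add(Z, Z)), mul(Z, add(mul(SSZ, SSZ), add(Z, Z))))))
  [12] S(S(add(S(add(add(SZ, mul(Z, SSZ)), add(Z, Z))), mul(Z, add(mul(SSZ, SSZ), add(Z, Z))))))
  [13] S(S(S(add(add(add(SZ, mul(Z, SSZ)), add(Z, Z)), mul(Z, add(mul(SSZ, SSZ), add(Z, Z)))))))
  [14] S(S(S(add(add(S(add(Z, mul(Z, SSZ))), add(Z, Z)), mul(Z, add(mul(SSZ, SSZ), add(Z, Z)))))))
  [15] S(S(S(add(S(add(add(Z, mul(Z, SSZ)), add(Z, Z))), mul(Z, add(mul(SSZ, SSZ), add(Z, Z)))))))
  [16] S(S(S(S(add(add(add(Z, mul(Z, SSZ)), add(Z, Z)), mul(Z, add(mul(SSZ, SSZ), add(Z, Z))))))))
  [17] S(S(S(S(add(add(mul(Z, SSZ), add(Z, Z)), mul(Z, add(mul(SSZ, SSZ), add(Z, Z))))))))
  [18] S(S(S(S(add(add(Z, add(Z, Z)), mul(Z, add(mul(SSZ, SSZ), add(Z, Z))))))))
  [19] S(S(S(S(add(add(Z, Z), mul(Z, add(mul(SSZ, SSZ), add(Z, Z))))))))
  [20] S(S(S(S(add(Z, mul(Z, add(mul(SSZ, SSZ), add(Z, Z))))))))
  [21] S(S(S(S(mul(Z, add(mul(SSZ, SSZ), add(Z, Z)))))))
  [22] S^4(Z)

Answer: normal form = S^4(Z)  (in 22 steps)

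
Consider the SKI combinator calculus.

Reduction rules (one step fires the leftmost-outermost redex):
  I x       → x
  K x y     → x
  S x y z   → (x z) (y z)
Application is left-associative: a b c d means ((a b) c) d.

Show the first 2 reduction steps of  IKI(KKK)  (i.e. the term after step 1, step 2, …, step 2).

  start: IKI(KKK)
  →1  KI(KKK)
  →2  I

Answer: after 2 steps: I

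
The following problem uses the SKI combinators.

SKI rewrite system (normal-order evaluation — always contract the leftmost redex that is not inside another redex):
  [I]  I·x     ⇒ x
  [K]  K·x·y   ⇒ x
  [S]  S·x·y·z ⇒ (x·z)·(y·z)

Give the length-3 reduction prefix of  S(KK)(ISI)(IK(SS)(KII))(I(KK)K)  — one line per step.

  start: S(KK)(ISI)(IK(SS)(KII))(I(KK)K)
  →1  KK(IK(SS)(KII))(ISI(IK(SS)(KII)))(I(KK)K)
  →2  K(ISI(IK(SS)(KII)))(I(KK)K)
  →3  ISI(IK(SS)(KII))

Answer: after 3 steps: ISI(IK(SS)(KII))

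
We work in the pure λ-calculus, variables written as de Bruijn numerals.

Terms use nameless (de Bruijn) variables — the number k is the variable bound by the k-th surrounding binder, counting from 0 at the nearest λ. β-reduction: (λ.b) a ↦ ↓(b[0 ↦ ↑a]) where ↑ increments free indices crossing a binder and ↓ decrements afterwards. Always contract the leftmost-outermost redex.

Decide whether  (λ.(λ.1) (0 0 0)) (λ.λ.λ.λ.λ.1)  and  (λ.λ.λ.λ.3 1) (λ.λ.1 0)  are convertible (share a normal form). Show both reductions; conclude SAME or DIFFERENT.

Term A:
  start: (λ.(λ.1) (0 0 0)) (λ.λ.λ.λ.λ.1)
  →1  (λ.λ.λ.λ.λ.λ.1) ((λ.λ.λ.λ.λ.1) (λ.λ.λ.λ.λ.1) (λ.λ.λ.λ.λ.1))
  →2  λ.λ.λ.λ.λ.1

Term B:
  start: (λ.λ.λ.λ.3 1) (λ.λ.1 0)
  →1  λ.λ.λ.(λ.λ.1 0) 1
  →2  λ.λ.λ.λ.2 0

Answer: DIFFERENT — A ⇓ λ.λ.λ.λ.λ.1, B ⇓ λ.λ.λ.λ.2 0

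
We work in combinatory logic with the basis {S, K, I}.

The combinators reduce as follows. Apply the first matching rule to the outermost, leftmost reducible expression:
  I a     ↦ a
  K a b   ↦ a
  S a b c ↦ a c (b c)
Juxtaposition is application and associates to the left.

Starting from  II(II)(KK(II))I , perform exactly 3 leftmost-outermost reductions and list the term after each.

Answer: after 3 steps: I(KK(II))I

Reduction:
  start: II(II)(KK(II))I
  step 1: I(II)(KK(II))I
  step 2: II(KK(II))I
  step 3: I(KK(II))I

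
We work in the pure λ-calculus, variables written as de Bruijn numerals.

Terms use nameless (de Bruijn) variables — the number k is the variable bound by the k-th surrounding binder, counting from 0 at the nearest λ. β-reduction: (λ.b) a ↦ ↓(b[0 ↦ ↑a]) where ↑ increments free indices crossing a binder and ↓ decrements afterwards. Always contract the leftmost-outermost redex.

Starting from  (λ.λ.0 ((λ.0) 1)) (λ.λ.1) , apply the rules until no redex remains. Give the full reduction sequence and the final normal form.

  start: (λ.λ.0 ((λ.0) 1)) (λ.λ.1)
  step 1: λ.0 ((λ.0) (λ.λ.1))
  step 2: λ.0 (λ.λ.1)

Answer: normal form = λ.0 (λ.λ.1)  (in 2 steps)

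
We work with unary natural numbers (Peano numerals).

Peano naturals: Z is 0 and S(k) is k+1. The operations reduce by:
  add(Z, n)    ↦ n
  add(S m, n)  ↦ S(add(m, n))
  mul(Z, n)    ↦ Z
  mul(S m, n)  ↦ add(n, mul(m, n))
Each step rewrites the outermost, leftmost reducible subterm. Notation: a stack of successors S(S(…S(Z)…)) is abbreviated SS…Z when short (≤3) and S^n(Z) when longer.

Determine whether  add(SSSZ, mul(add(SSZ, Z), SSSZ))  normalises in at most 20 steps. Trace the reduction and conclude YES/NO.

Answer: YES — reaches normal form S^9(Z) in 18 ≤ 20 steps

Reduction:
  start: add(SSSZ, mul(add(SSZ, Z), SSSZ))
  step 1: S(add(SSZ, mul(add(SSZ, Z), SSSZ)))
  step 2: S(S(add(SZ, mul(add(SSZ, Z), SSSZ))))
  step 3: S(S(S(add(Z, mul(add(SSZ, Z), SSSZ)))))
  step 4: S(S(S(mul(add(SSZ, Z), SSSZ))))
  step 5: S(S(S(mul(S(add(SZ, Z)), SSSZ))))
  step 6: S(S(S(add(SSSZ, mul(add(SZ, Z), SSSZ)))))
  step 7: S(S(S(S(add(SSZ, mul(add(SZ, Z), SSSZ))))))
  step 8: S(S(S(S(S(add(SZ, mul(add(SZ, Z), SSSZ)))))))
  step 9: S(S(S(S(S(S(add(Z, mul(add(SZ, Z), SSSZ))))))))
  step 10: S(S(S(S(S(S(mul(add(SZ, Z), SSSZ)))))))
  step 11: S(S(S(S(S(S(mul(S(add(Z, Z)), SSSZ)))))))
  step 12: S(S(S(S(S(S(add(SSSZ, mul(add(Z, Z), SSSZ))))))))
  step 13: S(S(S(S(S(S(S(add(SSZ, mul(add(Z, Z), SSSZ)))))))))
  step 14: S(S(S(S(S(S(S(S(add(SZ, mul(add(Z, Z), SSSZ))))))))))
  step 15: S(S(S(S(S(S(S(S(S(add(Z, mul(add(Z, Z), SSSZ)))))))))))
  step 16: S(S(S(S(S(S(S(S(S(mul(add(Z, Z), SSSZ))))))))))
  step 17: S(S(S(S(S(S(S(S(S(mul(Z, SSSZ))))))))))
  step 18: S^9(Z)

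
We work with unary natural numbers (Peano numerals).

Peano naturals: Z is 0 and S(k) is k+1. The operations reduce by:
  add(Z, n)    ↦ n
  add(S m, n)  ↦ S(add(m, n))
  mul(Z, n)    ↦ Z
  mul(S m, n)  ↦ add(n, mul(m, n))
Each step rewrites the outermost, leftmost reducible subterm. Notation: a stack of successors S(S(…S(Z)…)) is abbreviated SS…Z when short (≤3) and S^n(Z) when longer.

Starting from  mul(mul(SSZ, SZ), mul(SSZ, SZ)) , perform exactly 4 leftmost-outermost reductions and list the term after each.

Answer: after 4 steps: add(add(SZ, mul(SZ, SZ)), mul(add(Z, mul(SZ, SZ)), mul(SSZ, SZ)))

Derivation:
  start: mul(mul(SSZ, SZ), mul(SSZ, SZ))
  step 1: mul(add(SZ, mul(SZ, SZ)), mul(SSZ, SZ))
  step 2: mul(S(add(Z, mul(SZ, SZ))), mul(SSZ, SZ))
  step 3: add(mul(SSZ, SZ), mul(add(Z, mul(SZ, SZ)), mul(SSZ, SZ)))
  step 4: add(add(SZ, mul(SZ, SZ)), mul(add(Z, mul(SZ, SZ)), mul(SSZ, SZ)))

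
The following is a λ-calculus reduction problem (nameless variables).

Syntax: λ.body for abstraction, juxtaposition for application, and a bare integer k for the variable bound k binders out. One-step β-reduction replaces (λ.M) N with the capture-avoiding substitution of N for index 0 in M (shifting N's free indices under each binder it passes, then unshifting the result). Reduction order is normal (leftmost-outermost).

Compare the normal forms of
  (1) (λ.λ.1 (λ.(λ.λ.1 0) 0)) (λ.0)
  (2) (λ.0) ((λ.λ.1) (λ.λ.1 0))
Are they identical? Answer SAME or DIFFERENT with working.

Term A:
  start: (λ.λ.1 (λ.(λ.λ.1 0) 0)) (λ.0)
  [1] λ.(λ.0) (λ.(λ.λ.1 0) 0)
  [2] λ.λ.(λ.λ.1 0) 0
  [3] λ.λ.λ.1 0

Term B:
  start: (λ.0) ((λ.λ.1) (λ.λ.1 0))
  [1] (λ.λ.1) (λ.λ.1 0)
  [2] λ.λ.λ.1 0

Answer: SAME — A ⇓ λ.λ.λ.1 0, B ⇓ λ.λ.λ.1 0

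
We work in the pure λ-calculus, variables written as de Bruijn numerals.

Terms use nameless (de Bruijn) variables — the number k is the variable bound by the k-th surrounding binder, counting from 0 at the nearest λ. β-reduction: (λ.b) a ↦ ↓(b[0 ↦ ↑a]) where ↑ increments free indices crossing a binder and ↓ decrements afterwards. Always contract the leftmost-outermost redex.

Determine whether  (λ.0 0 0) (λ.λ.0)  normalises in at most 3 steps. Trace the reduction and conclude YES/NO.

  start: (λ.0 0 0) (λ.λ.0)
  →1  (λ.λ.0) (λ.λ.0) (λ.λ.0)
  →2  (λ.0) (λ.λ.0)
  →3  λ.λ.0

Answer: YES — reaches normal form λ.λ.0 in 3 ≤ 3 steps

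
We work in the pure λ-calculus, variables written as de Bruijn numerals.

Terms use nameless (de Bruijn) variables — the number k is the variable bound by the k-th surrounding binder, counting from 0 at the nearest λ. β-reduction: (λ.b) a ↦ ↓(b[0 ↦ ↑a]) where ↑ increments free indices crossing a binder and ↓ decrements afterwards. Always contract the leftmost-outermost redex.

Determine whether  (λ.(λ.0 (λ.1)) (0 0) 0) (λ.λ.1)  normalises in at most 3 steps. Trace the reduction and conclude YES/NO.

Answer: NO — after 3 steps the term is (λ.λ.λ.1) (λ.(λ.λ.1) (λ.λ.1)) (λ.λ.1), not yet normal

Working:
  start: (λ.(λ.0 (λ.1)) (0 0) 0) (λ.λ.1)
  step 1: (λ.0 (λ.1)) ((λ.λ.1) (λ.λ.1)) (λ.λ.1)
  step 2: (λ.λ.1) (λ.λ.1) (λ.(λ.λ.1) (λ.λ.1)) (λ.λ.1)
  step 3: (λ.λ.λ.1) (λ.(λ.λ.1) (λ.λ.1)) (λ.λ.1)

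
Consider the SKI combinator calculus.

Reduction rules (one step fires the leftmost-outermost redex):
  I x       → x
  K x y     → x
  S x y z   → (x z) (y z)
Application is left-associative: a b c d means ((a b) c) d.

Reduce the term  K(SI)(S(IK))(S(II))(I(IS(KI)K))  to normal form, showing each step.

Answer: normal form = K(SI(S(KI)K))  (in 11 steps)

Derivation:
  start: K(SI)(S(IK))(S(II))(I(IS(KI)K))
  step 1: SI(S(II))(I(IS(KI)K))
  step 2: I(I(IS(KI)K))(S(II)(I(IS(KI)K)))
  step 3: I(IS(KI)K)(S(II)(I(IS(KI)K)))
  step 4: IS(KI)K(S(II)(I(IS(KI)K)))
  step 5: S(KI)K(S(II)(I(IS(KI)K)))
  step 6: KI(S(II)(I(IS(KI)K)))(K(S(II)(I(IS(KI)K))))
  step 7: I(K(S(II)(I(IS(KI)K))))
  step 8: K(S(II)(I(IS(KI)K)))
  step 9: K(SI(I(IS(KI)K)))
  step 10: K(SI(IS(KI)K))
  step 11: K(SI(S(KI)K))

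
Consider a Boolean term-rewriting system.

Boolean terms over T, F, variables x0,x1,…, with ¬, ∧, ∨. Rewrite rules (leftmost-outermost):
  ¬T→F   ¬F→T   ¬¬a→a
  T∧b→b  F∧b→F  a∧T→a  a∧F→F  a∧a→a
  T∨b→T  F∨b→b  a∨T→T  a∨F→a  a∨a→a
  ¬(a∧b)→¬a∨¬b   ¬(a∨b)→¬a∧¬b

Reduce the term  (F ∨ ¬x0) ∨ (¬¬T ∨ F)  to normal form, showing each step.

Answer: normal form = T  (in 4 steps)

Working:
  start: (F ∨ ¬x0) ∨ (¬¬T ∨ F)
  →1  ¬x0 ∨ (¬¬T ∨ F)
  →2  ¬x0 ∨ ¬¬T
  →3  ¬x0 ∨ T
  →4  T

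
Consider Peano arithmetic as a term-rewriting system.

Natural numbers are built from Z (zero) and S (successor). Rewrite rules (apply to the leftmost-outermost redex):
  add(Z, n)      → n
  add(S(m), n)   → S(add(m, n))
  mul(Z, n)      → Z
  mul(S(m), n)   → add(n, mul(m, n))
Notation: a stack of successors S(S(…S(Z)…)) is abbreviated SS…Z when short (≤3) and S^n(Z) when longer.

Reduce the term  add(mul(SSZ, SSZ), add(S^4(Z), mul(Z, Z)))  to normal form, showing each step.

Answer: normal form = S^8(Z)  (in 20 steps)

Working:
  start: add(mul(SSZ, SSZ), add(S^4(Z), mul(Z, Z)))
  [1] add(add(SSZ, mul(SZ, SSZ)), add(S^4(Z), mul(Z, Z)))
  [2] add(S(add(SZ, mul(SZ, SSZ))), add(S^4(Z), mul(Z, Z)))
  [3] S(add(add(SZ, mul(SZ, SSZ)), add(S^4(Z), mul(Z, Z))))
  [4] S(add(S(add(Z, mul(SZ, SSZ))), add(S^4(Z), mul(Z, Z))))
  [5] S(S(add(add(Z, mul(SZ, SSZ)), add(S^4(Z), mul(Z, Z)))))
  [6] S(S(add(mul(SZ, SSZ), add(S^4(Z), mul(Z, Z)))))
  [7] S(S(add(add(SSZ, mul(Z, SSZ)), add(S^4(Z), mul(Z, Z)))))
  [8] S(S(add(S(add(SZ, mul(Z, SSZ))), add(S^4(Z), mul(Z, Z)))))
  [9] S(S(S(add(add(SZ, mul(Z, SSZ)), add(S^4(Z), mul(Z, Z))))))
  [10] S(S(S(add(S(add(Z, mul(Z, SSZ))), add(S^4(Z), mul(Z, Z))))))
  [11] S(S(S(S(add(add(Z, mul(Z, SSZ)), add(S^4(Z), mul(Z, Z)))))))
  [12] S(S(S(S(add(mul(Z, SSZ), add(S^4(Z), mul(Z, Z)))))))
  [13] S(S(S(S(add(Z, add(S^4(Z), mul(Z, Z)))))))
  [14] S(S(S(S(add(S^4(Z), mul(Z, Z))))))
  [15] S(S(S(S(S(add(SSSZ, mul(Z, Z)))))))
  [16] S(S(S(S(S(S(add(SSZ, mul(Z, Z))))))))
  [17] S(S(S(S(S(S(S(add(SZ, mul(Z, Z)))))))))
  [18] S(S(S(S(S(S(S(S(add(Z, mul(Z, Z))))))))))
  [19] S(S(S(S(S(S(S(S(mul(Z, Z)))))))))
  [20] S^8(Z)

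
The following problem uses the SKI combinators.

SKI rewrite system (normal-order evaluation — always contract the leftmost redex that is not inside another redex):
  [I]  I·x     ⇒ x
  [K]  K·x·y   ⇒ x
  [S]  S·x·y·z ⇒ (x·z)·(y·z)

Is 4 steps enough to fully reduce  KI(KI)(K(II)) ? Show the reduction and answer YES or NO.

  start: KI(KI)(K(II))
  step 1: I(K(II))
  step 2: K(II)
  step 3: KI

Answer: YES — reaches normal form KI in 3 ≤ 4 steps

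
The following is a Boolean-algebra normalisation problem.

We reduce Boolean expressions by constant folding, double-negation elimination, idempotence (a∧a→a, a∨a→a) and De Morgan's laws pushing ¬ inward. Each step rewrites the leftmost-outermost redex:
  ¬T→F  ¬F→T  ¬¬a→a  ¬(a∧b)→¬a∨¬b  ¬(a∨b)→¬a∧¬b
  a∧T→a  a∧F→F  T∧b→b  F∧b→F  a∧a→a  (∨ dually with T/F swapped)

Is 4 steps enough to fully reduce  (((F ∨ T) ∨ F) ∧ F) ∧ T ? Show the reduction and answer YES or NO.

Answer: YES — reaches normal form F in 2 ≤ 4 steps

Working:
  start: (((F ∨ T) ∨ F) ∧ F) ∧ T
  step 1: ((F ∨ T) ∨ F) ∧ F
  step 2: F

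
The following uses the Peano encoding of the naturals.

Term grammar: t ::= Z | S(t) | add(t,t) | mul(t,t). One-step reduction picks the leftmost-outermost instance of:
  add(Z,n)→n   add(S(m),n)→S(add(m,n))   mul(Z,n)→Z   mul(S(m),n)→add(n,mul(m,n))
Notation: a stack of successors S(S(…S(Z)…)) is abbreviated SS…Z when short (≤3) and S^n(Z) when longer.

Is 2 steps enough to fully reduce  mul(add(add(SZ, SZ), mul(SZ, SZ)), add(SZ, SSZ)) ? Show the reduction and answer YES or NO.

Answer: NO — after 2 steps the term is mul(S(add(add(Z, SZ), mul(SZ, SZ))), add(SZ, SSZ)), not yet normal

Working:
  start: mul(add(add(SZ, SZ), mul(SZ, SZ)), add(SZ, SSZ))
  step 1: mul(add(S(add(Z, SZ)), mul(SZ, SZ)), add(SZ, SSZ))
  step 2: mul(S(add(add(Z, SZ), mul(SZ, SZ))), add(SZ, SSZ))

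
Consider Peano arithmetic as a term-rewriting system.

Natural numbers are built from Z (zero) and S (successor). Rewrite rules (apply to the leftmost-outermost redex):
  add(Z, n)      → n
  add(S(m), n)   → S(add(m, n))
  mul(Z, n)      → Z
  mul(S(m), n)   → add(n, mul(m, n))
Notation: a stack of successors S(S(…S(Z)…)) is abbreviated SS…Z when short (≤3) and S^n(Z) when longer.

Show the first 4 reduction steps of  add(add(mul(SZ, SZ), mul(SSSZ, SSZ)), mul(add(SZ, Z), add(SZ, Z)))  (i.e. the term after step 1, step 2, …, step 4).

Answer: after 4 steps: S(add(add(add(Z, mul(Z, SZ)), mul(SSSZ, SSZ)), mul(add(SZ, Z), add(SZ, Z))))

Reduction:
  start: add(add(mul(SZ, SZ), mul(SSSZ, SSZ)), mul(add(SZ, Z), add(SZ, Z)))
  →1  add(add(add(SZ, mul(Z, SZ)), mul(SSSZ, SSZ)), mul(add(SZ, Z), add(SZ, Z)))
  →2  add(add(S(add(Z, mul(Z, SZ))), mul(SSSZ, SSZ)), mul(add(SZ, Z), add(SZ, Z)))
  →3  add(S(add(add(Z, mul(Z, SZ)), mul(SSSZ, SSZ))), mul(add(SZ, Z), add(SZ, Z)))
  →4  S(add(add(add(Z, mul(Z, SZ)), mul(SSSZ, SSZ)), mul(add(SZ, Z), add(SZ, Z))))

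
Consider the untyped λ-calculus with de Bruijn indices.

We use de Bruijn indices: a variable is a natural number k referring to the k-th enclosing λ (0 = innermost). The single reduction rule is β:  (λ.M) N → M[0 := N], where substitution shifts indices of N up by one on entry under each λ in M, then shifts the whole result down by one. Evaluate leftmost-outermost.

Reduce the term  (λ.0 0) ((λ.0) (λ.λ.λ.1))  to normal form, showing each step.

  start: (λ.0 0) ((λ.0) (λ.λ.λ.1))
  step 1: (λ.0) (λ.λ.λ.1) ((λ.0) (λ.λ.λ.1))
  step 2: (λ.λ.λ.1) ((λ.0) (λ.λ.λ.1))
  step 3: λ.λ.1

Answer: normal form = λ.λ.1  (in 3 steps)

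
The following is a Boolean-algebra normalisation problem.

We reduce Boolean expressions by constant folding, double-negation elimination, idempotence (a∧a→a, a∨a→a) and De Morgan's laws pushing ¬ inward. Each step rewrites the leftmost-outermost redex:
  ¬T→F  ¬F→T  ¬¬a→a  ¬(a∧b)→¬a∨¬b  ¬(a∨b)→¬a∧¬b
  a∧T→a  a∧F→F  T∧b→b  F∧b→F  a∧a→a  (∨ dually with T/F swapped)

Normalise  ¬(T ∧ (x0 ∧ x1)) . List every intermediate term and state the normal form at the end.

Answer: normal form = ¬x0 ∨ ¬x1  (in 4 steps)

Working:
  start: ¬(T ∧ (x0 ∧ x1))
  step 1: ¬T ∨ ¬(x0 ∧ x1)
  step 2: F ∨ ¬(x0 ∧ x1)
  step 3: ¬(x0 ∧ x1)
  step 4: ¬x0 ∨ ¬x1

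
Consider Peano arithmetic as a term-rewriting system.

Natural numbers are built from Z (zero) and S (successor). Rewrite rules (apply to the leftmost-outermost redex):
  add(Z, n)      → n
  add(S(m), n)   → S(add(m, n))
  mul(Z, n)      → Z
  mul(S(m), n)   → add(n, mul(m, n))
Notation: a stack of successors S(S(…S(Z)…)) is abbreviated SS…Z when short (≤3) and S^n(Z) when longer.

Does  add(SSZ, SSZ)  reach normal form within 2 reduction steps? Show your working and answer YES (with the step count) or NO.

Answer: NO — after 2 steps the term is S(S(add(Z, SSZ))), not yet normal

Reduction:
  start: add(SSZ, SSZ)
  →1  S(add(SZ, SSZ))
  →2  S(S(add(Z, SSZ)))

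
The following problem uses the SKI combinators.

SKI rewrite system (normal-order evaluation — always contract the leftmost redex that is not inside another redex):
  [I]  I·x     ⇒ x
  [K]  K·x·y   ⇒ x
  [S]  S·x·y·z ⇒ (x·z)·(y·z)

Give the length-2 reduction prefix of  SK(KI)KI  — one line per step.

Answer: after 2 steps: KI

Working:
  start: SK(KI)KI
  [1] KK(KIK)I
  [2] KI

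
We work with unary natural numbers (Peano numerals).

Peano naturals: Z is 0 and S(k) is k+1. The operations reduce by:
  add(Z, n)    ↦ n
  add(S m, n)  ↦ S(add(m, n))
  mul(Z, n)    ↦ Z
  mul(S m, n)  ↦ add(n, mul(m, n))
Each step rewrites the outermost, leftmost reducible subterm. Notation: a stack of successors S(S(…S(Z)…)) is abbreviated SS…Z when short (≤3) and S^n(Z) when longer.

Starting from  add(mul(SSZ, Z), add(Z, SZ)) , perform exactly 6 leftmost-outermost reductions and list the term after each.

  start: add(mul(SSZ, Z), add(Z, SZ))
  →1  add(add(Z, mul(SZ, Z)), add(Z, SZ))
  →2  add(mul(SZ, Z), add(Z, SZ))
  →3  add(add(Z, mul(Z, Z)), add(Z, SZ))
  →4  add(mul(Z, Z), add(Z, SZ))
  →5  add(Z, add(Z, SZ))
  →6  add(Z, SZ)

Answer: after 6 steps: add(Z, SZ)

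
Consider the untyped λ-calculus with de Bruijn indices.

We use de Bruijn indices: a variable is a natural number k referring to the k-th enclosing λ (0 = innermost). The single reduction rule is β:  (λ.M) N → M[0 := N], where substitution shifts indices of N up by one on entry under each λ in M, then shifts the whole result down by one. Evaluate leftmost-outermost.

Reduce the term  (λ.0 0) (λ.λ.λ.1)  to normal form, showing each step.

Answer: normal form = λ.λ.1  (in 2 steps)

Derivation:
  start: (λ.0 0) (λ.λ.λ.1)
  step 1: (λ.λ.λ.1) (λ.λ.λ.1)
  step 2: λ.λ.1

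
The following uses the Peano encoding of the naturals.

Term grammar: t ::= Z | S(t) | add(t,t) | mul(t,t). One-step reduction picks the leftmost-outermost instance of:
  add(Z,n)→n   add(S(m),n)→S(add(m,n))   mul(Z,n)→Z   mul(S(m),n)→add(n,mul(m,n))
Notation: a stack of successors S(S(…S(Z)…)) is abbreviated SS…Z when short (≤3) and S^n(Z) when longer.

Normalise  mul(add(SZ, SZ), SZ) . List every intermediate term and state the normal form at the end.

Answer: normal form = SSZ  (in 9 steps)

Working:
  start: mul(add(SZ, SZ), SZ)
  [1] mul(S(add(Z, SZ)), SZ)
  [2] add(SZ, mul(add(Z, SZ), SZ))
  [3] S(add(Z, mul(add(Z, SZ), SZ)))
  [4] S(mul(add(Z, SZ), SZ))
  [5] S(mul(SZ, SZ))
  [6] S(add(SZ, mul(Z, SZ)))
  [7] S(S(add(Z, mul(Z, SZ))))
  [8] S(S(mul(Z, SZ)))
  [9] SSZ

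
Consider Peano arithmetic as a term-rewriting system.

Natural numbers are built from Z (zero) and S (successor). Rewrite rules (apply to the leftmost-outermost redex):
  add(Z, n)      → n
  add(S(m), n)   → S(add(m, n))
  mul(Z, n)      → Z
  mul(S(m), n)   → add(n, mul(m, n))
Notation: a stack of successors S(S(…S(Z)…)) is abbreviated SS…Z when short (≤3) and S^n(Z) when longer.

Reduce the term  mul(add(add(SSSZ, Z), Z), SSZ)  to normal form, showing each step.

  start: mul(add(add(SSSZ, Z), Z), SSZ)
  →1  mul(add(S(add(SSZ, Z)), Z), SSZ)
  →2  mul(S(add(add(SSZ, Z), Z)), SSZ)
  →3  add(SSZ, mul(add(add(SSZ, Z), Z), SSZ))
  →4  S(add(SZ, mul(add(add(SSZ, Z), Z), SSZ)))
  →5  S(S(add(Z, mul(add(add(SSZ, Z), Z), SSZ))))
  →6  S(S(mul(add(add(SSZ, Z), Z), SSZ)))
  →7  S(S(mul(add(S(add(SZ, Z)), Z), SSZ)))
  →8  S(S(mul(S(add(add(SZ, Z), Z)), SSZ)))
  →9  S(S(add(SSZ, mul(add(add(SZ, Z), Z), SSZ))))
  →10  S(S(S(add(SZ, mul(add(add(SZ, Z), Z), SSZ)))))
  →11  S(S(S(S(add(Z, mul(add(add(SZ, Z), Z), SSZ))))))
  →12  S(S(S(S(mul(add(add(SZ, Z), Z), SSZ)))))
  →13  S(S(S(S(mul(add(S(add(Z, Z)), Z), SSZ)))))
  →14  S(S(S(S(mul(S(add(add(Z, Z), Z)), SSZ)))))
  →15  S(S(S(S(add(SSZ, mul(add(add(Z, Z), Z), SSZ))))))
  →16  S(S(S(S(S(add(SZ, mul(add(add(Z, Z), Z), SSZ)))))))
  →17  S(S(S(S(S(S(add(Z, mul(add(add(Z, Z), Z), SSZ))))))))
  →18  S(S(S(S(S(S(mul(add(add(Z, Z), Z), SSZ)))))))
  →19  S(S(S(S(S(S(mul(add(Z, Z), SSZ)))))))
  →20  S(S(S(S(S(S(mul(Z, SSZ)))))))
  →21  S^6(Z)

Answer: normal form = S^6(Z)  (in 21 steps)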